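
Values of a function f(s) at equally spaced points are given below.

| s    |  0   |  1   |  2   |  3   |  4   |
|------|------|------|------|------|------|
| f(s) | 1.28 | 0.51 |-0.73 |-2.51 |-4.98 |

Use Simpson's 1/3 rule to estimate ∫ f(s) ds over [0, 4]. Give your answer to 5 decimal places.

-4.38667

h = 1, n = 4.
(h/3)·[y₀ + 4y₁ + 2y₂ + 4y₃ + y₄] = 0.333333·(-13.16) = -4.38667.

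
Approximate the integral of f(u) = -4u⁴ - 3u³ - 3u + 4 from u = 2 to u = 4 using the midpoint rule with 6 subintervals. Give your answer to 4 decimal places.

h = (4 − 2)/6 = 0.333333.
Midpoints m₁,…,m₆ = 2.166667, 2.5, 2.833333, 3.166667, 3.5, 3.833333.
f(m₁)=-121.165123, f(m₂)=-206.625, f(m₃)=-330.516975, f(m₄)=-502.989198, f(m₅)=-735.375, f(m₆)=-1040.192901.
h·[f(m₁) + f(m₂) + f(m₃) + f(m₄) + f(m₅) + f(m₆)] = 0.333333·(-2936.864198) = -978.9547.

-978.9547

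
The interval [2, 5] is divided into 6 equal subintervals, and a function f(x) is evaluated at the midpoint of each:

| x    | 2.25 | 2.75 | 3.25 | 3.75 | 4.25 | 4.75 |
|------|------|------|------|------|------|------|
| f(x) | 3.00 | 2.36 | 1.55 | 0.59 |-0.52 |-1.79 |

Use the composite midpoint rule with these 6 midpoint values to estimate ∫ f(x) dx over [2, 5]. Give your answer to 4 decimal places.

h = 0.5, n = 6.
h·[y(m₁) + y(m₂) + y(m₃) + y(m₄) + y(m₅) + y(m₆)] = 0.5·(5.19) = 2.5950.

2.5950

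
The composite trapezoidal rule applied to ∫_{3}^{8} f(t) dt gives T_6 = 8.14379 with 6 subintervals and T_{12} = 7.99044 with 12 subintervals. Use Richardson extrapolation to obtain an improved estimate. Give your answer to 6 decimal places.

7.939323

R = (4·T_{12} − T_6) / 3 = (4·7.99044 − 8.14379)/3 = (23.81797)/3 = 7.939323.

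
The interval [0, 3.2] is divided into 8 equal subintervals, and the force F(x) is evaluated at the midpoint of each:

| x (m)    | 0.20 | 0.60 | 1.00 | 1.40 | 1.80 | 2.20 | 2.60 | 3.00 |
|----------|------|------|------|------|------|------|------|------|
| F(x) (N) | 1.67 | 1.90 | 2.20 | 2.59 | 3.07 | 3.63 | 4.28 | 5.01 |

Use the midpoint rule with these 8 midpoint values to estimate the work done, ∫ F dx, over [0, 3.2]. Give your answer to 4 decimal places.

h = 0.4, n = 8.
h·[y(m₁) + y(m₂) + y(m₃) + y(m₄) + y(m₅) + y(m₆) + y(m₇) + y(m₈)] = 0.4·(24.35) = 9.7400.

9.7400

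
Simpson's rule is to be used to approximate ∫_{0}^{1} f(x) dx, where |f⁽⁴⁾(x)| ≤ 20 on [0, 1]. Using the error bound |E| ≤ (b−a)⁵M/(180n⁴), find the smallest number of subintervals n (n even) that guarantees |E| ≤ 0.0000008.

20

Need 20/(180n⁴) ≤ 0.0000008.
n⁴ ≥ 20/(180·0.0000008) = 138889 ⇒ n ≥ 19.3049, so the smallest even n is 20. (n must be even for Simpson's rule.)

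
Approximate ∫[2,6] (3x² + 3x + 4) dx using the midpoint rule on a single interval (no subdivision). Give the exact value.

M = (b−a)·f(4) = 4·(64) = 256.

256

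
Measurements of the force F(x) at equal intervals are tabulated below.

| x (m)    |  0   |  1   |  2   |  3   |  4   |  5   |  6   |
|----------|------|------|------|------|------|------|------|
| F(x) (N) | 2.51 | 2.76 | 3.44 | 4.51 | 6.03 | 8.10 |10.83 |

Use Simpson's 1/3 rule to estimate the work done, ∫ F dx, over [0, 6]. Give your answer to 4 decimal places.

h = 1, n = 6.
(h/3)·[y₀ + 4y₁ + 2y₂ + 4y₃ + 2y₄ + 4y₅ + y₆] = 0.333333·(93.76) = 31.2533.

31.2533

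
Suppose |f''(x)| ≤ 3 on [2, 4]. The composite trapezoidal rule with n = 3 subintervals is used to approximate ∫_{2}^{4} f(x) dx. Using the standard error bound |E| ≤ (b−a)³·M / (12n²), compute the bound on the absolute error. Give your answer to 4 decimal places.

0.2222

|E| ≤ (2)³·3 / (12·3²) = 24/108 = 0.2222.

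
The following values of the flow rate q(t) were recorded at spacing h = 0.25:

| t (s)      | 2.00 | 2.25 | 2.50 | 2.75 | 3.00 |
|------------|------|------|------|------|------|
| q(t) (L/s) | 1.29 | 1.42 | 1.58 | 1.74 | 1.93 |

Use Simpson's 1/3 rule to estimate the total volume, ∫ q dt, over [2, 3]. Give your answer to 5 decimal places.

1.58500

h = 0.25, n = 4.
(h/3)·[y₀ + 4y₁ + 2y₂ + 4y₃ + y₄] = 0.083333·(19.02) = 1.58500.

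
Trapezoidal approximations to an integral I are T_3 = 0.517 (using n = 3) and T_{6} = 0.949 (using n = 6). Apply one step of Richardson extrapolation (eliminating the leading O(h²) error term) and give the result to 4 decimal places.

1.0930

R = (4·T_{6} − T_3) / 3 = (4·0.949 − 0.517)/3 = (3.279)/3 = 1.0930.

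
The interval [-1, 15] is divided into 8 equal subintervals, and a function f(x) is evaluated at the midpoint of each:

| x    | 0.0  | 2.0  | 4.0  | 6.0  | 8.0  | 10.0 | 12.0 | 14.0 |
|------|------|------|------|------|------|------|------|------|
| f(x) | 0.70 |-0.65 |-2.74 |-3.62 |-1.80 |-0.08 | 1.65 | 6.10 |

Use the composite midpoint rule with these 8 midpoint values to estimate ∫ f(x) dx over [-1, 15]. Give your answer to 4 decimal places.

-0.8800

h = 2, n = 8.
h·[y(m₁) + y(m₂) + y(m₃) + y(m₄) + y(m₅) + y(m₆) + y(m₇) + y(m₈)] = 2·(-0.44) = -0.8800.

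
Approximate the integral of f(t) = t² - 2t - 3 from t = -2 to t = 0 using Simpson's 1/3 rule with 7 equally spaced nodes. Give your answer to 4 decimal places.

h = (0 − (-2))/6 = 0.333333.
Nodes t₀,…,t₆ = -2, -1.666667, -1.333333, -1, -0.666667, -0.333333, 0.
f(t) = t² - 2t - 3: f₀=5, f₁=3.111111, f₂=1.444444, f₃=0, f₄=-1.222222, f₅=-2.222222, f₆=-3.
(h/3)·[f₀ + 4f₁ + 2f₂ + 4f₃ + 2f₄ + 4f₅ + f₆] = 0.111111·(6) = 0.6667.

0.6667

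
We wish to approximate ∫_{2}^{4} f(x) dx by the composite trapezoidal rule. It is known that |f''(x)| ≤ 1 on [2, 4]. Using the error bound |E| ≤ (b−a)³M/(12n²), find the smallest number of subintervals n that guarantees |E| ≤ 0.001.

26

Need 8/(12n²) ≤ 0.001.
n² ≥ 8/(12·0.001) = 666.667 ⇒ n ≥ 25.8199, so the smallest n is 26.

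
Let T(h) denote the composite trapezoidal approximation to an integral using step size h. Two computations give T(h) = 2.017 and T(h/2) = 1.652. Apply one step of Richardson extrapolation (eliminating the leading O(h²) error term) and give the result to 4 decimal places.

1.5303

R = (4·T(h/2) − T(h)) / 3 = (4·1.652 − 2.017)/3 = (4.591)/3 = 1.5303.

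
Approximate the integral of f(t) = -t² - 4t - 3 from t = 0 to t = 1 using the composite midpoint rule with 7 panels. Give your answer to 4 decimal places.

-5.3316

h = (1 − 0)/7 = 0.142857.
Midpoints m₁,…,m₇ = 0.071429, 0.214286, 0.357143, 0.5, 0.642857, 0.785714, 0.928571.
f(m₁)=-3.290816, f(m₂)=-3.903061, f(m₃)=-4.556122, f(m₄)=-5.25, f(m₅)=-5.984694, f(m₆)=-6.760204, f(m₇)=-7.576531.
h·[f(m₁) + f(m₂) + f(m₃) + f(m₄) + f(m₅) + f(m₆) + f(m₇)] = 0.142857·(-37.321429) = -5.3316.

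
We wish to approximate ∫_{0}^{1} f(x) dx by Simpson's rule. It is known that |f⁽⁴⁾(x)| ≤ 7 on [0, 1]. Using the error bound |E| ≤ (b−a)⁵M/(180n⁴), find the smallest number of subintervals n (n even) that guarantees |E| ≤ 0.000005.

Need 7/(180n⁴) ≤ 0.000005.
n⁴ ≥ 7/(180·0.000005) = 7777.78 ⇒ n ≥ 9.3910, so the smallest even n is 10. (n must be even for Simpson's rule.)

10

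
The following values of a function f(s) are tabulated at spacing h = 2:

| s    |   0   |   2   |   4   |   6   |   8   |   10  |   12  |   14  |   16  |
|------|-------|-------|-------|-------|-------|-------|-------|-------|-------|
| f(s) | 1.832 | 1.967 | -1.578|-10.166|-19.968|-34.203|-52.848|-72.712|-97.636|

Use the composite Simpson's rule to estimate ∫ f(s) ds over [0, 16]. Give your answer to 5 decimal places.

-470.03200

h = 2, n = 8.
(h/3)·[y₀ + 4y₁ + 2y₂ + 4y₃ + 2y₄ + 4y₅ + 2y₆ + 4y₇ + y₈] = 0.666667·(-705.048) = -470.03200.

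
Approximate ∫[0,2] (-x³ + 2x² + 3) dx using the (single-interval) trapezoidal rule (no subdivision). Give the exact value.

6

T = (b−a)/2 · [f(0) + f(2)] = 1·[3 + 3] = 6.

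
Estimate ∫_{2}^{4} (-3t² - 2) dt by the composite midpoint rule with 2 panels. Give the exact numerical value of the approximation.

h = (4 − 2)/2 = 1.
Midpoints m₁,…,m₂ = 2.5, 3.5.
f(m₁)=-20.75, f(m₂)=-38.75.
h·[f(m₁) + f(m₂)] = 1·(-59.5) = -59.5.

-59.5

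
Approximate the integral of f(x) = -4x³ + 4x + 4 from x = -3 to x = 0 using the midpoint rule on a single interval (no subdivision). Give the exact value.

M = (b−a)·f(-1.5) = 3·(11.5) = 34.5.

34.5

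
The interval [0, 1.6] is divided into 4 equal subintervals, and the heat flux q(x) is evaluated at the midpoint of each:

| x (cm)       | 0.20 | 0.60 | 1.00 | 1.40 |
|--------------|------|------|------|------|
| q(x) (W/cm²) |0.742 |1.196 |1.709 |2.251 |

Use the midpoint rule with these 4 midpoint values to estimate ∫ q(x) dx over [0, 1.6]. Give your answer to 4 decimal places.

h = 0.4, n = 4.
h·[y(m₁) + y(m₂) + y(m₃) + y(m₄)] = 0.4·(5.898) = 2.3592.

2.3592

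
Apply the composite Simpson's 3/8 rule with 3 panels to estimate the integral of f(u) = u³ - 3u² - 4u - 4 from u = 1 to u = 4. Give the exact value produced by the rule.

-41.25

h = (4 − 1)/3 = 1.
Nodes u₀,…,u₃ = 1, 2, 3, 4.
f(u) = u³ - 3u² - 4u - 4: f₀=-10, f₁=-16, f₂=-16, f₃=-4.
(3h/8)·[f₀ + 3f₁ + 3f₂ + f₃] = 0.375·(-110) = -41.25.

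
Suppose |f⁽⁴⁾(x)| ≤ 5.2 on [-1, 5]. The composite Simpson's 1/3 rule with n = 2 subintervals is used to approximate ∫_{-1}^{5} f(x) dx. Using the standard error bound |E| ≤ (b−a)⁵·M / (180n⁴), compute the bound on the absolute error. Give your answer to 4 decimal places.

|E| ≤ (6)⁵·5.2 / (180·2⁴) = 40435.2/2880 = 14.0400.

14.0400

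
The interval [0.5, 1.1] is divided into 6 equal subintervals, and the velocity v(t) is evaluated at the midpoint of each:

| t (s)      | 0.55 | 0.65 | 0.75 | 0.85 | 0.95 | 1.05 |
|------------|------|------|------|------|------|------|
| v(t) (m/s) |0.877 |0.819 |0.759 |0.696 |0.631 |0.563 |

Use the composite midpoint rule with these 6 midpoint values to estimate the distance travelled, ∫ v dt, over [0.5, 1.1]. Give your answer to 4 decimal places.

h = 0.1, n = 6.
h·[y(m₁) + y(m₂) + y(m₃) + y(m₄) + y(m₅) + y(m₆)] = 0.1·(4.345) = 0.4345.

0.4345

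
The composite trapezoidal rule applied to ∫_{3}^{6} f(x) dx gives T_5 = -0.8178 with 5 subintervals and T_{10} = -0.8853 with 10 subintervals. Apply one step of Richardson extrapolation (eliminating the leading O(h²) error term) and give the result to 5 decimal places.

-0.90780

R = (4·T_{10} − T_5) / 3 = (4·(-0.8853) − (-0.8178))/3 = (-2.7234)/3 = -0.90780.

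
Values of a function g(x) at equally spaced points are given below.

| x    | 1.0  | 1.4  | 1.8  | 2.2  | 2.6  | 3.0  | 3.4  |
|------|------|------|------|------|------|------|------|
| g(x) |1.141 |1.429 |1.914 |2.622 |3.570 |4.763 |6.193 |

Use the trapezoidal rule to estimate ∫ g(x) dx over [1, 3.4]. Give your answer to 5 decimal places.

h = 0.4, n = 6.
(h/2)·[y₀ + 2y₁ + 2y₂ + 2y₃ + 2y₄ + 2y₅ + y₆] = 0.2·(35.930) = 7.18600.

7.18600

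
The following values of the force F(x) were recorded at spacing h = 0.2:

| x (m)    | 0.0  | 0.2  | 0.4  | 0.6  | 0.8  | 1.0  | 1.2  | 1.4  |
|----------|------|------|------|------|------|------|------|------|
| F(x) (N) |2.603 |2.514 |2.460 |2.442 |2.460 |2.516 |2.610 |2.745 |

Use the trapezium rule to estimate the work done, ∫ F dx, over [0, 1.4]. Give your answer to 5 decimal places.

h = 0.2, n = 7.
(h/2)·[y₀ + 2y₁ + 2y₂ + 2y₃ + 2y₄ + 2y₅ + 2y₆ + y₇] = 0.1·(35.352) = 3.53520.

3.53520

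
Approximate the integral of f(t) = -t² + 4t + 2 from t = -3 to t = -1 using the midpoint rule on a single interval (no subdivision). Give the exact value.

M = (b−a)·f(-2) = 2·(-10) = -20.

-20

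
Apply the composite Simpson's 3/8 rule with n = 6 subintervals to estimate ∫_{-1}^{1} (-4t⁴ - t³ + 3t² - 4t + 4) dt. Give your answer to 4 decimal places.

h = (1 − (-1))/6 = 0.333333.
Nodes t₀,…,t₆ = -1, -0.666667, -0.333333, 0, 0.333333, 0.666667, 1.
f(t) = -4t⁴ - t³ + 3t² - 4t + 4: f₀=8, f₁=7.506173, f₂=5.654321, f₃=4, f₄=2.913580, f₅=1.580247, f₆=-2.
(3h/8)·[f₀ + 3f₁ + 3f₂ + 2f₃ + 3f₄ + 3f₅ + f₆] = 0.125·(66.962963) = 8.3704.

8.3704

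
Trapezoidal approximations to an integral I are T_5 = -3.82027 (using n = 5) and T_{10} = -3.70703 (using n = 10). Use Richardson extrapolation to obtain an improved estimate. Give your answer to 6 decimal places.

R = (4·T_{10} − T_5) / 3 = (4·(-3.70703) − (-3.82027))/3 = (-11.00785)/3 = -3.669283.

-3.669283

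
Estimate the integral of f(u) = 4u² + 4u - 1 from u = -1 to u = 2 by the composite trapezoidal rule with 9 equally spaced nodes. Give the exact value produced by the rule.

h = (2 − (-1))/8 = 0.375.
Nodes u₀,…,u₈ = -1, -0.625, -0.25, 0.125, 0.5, 0.875, 1.25, 1.625, 2.
f(u) = 4u² + 4u - 1: f₀=-1, f₁=-1.9375, f₂=-1.75, f₃=-0.4375, f₄=2, f₅=5.5625, f₆=10.25, f₇=16.0625, f₈=23.
(h/2)·[f₀ + 2f₁ + 2f₂ + 2f₃ + 2f₄ + 2f₅ + 2f₆ + 2f₇ + f₈] = 0.1875·(81.5) = 15.28125.

15.28125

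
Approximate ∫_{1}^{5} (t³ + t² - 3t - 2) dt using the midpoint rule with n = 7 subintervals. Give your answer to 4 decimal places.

h = (5 − 1)/7 = 0.571429.
Midpoints m₁,…,m₇ = 1.285714, 1.857143, 2.428571, 3, 3.571429, 4.142857, 4.714286.
f(m₁)=-2.078717, f(m₂)=2.282799, f(m₃)=10.935860, f(m₄)=25, f(m₅)=45.594752, f(m₆)=73.839650, f(m₇)=110.854227.
h·[f(m₁) + f(m₂) + f(m₃) + f(m₄) + f(m₅) + f(m₆) + f(m₇)] = 0.571429·(266.428571) = 152.2449.

152.2449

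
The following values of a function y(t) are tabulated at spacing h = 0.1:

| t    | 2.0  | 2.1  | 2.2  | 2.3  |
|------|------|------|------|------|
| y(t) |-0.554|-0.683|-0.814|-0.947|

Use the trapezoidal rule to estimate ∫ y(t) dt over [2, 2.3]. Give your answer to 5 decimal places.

h = 0.1, n = 3.
(h/2)·[y₀ + 2y₁ + 2y₂ + y₃] = 0.05·(-4.495) = -0.22475.

-0.22475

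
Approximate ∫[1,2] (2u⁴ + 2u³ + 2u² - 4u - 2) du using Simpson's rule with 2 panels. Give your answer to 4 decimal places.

16.5833

h = (2 − 1)/2 = 0.5.
Nodes u₀,…,u₂ = 1, 1.5, 2.
f(u) = 2u⁴ + 2u³ + 2u² - 4u - 2: f₀=0, f₁=13.375, f₂=46.
(h/3)·[f₀ + 4f₁ + f₂] = 0.166667·(99.5) = 16.5833.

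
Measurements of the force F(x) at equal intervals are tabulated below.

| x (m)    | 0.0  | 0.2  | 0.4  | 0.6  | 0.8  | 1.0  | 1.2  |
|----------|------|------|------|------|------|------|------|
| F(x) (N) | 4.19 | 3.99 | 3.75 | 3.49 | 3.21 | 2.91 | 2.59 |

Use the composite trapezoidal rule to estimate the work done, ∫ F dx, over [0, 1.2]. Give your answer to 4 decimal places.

h = 0.2, n = 6.
(h/2)·[y₀ + 2y₁ + 2y₂ + 2y₃ + 2y₄ + 2y₅ + y₆] = 0.1·(41.48) = 4.1480.

4.1480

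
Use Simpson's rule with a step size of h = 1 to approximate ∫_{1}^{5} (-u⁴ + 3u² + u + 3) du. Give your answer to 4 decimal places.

-477.3333

h = (5 − 1)/4 = 1.
Nodes u₀,…,u₄ = 1, 2, 3, 4, 5.
f(u) = -u⁴ + 3u² + u + 3: f₀=6, f₁=1, f₂=-48, f₃=-201, f₄=-542.
(h/3)·[f₀ + 4f₁ + 2f₂ + 4f₃ + f₄] = 0.333333·(-1432) = -477.3333.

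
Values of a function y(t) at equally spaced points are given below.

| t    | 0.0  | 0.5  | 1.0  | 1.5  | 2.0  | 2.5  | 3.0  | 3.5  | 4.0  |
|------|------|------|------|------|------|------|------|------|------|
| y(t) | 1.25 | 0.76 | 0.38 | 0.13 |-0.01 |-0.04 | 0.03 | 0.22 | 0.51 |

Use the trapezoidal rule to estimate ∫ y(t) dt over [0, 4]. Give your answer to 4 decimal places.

1.1750

h = 0.5, n = 8.
(h/2)·[y₀ + 2y₁ + 2y₂ + 2y₃ + 2y₄ + 2y₅ + 2y₆ + 2y₇ + y₈] = 0.25·(4.70) = 1.1750.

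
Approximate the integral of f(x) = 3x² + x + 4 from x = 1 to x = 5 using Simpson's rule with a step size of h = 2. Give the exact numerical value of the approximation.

152

h = (5 − 1)/2 = 2.
Nodes x₀,…,x₂ = 1, 3, 5.
f(x) = 3x² + x + 4: f₀=8, f₁=34, f₂=84.
(h/3)·[f₀ + 4f₁ + f₂] = 0.666667·(228) = 152.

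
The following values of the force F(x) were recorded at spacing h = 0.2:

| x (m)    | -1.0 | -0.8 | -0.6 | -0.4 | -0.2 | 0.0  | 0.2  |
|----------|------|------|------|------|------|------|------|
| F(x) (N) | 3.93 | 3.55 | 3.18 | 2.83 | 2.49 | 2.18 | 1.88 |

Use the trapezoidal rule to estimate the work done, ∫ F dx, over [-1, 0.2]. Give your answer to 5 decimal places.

3.42700

h = 0.2, n = 6.
(h/2)·[y₀ + 2y₁ + 2y₂ + 2y₃ + 2y₄ + 2y₅ + y₆] = 0.1·(34.27) = 3.42700.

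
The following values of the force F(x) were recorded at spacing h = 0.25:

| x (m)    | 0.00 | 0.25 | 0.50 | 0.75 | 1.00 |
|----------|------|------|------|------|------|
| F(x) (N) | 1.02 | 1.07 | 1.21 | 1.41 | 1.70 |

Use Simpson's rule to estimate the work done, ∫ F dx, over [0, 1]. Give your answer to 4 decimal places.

h = 0.25, n = 4.
(h/3)·[y₀ + 4y₁ + 2y₂ + 4y₃ + y₄] = 0.083333·(15.06) = 1.2550.

1.2550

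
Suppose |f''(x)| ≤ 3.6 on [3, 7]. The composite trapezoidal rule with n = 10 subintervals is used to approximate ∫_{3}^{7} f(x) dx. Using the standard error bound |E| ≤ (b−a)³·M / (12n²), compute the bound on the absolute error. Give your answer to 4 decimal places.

0.1920

|E| ≤ (4)³·3.6 / (12·10²) = 230.4/1200 = 0.1920.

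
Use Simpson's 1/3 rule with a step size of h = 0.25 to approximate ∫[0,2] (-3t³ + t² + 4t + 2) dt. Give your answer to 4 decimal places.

2.6667

h = (2 − 0)/8 = 0.25.
Nodes t₀,…,t₈ = 0, 0.25, 0.5, 0.75, 1, 1.25, 1.5, 1.75, 2.
f(t) = -3t³ + t² + 4t + 2: f₀=2, f₁=3.015625, f₂=3.875, f₃=4.296875, f₄=4, f₅=2.703125, f₆=0.125, f₇=-4.015625, f₈=-10.
(h/3)·[f₀ + 4f₁ + 2f₂ + 4f₃ + 2f₄ + 4f₅ + 2f₆ + 4f₇ + f₈] = 0.083333·(32) = 2.6667.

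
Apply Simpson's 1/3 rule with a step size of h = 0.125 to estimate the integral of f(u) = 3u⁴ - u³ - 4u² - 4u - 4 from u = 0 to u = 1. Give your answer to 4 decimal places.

h = (1 − 0)/8 = 0.125.
Nodes u₀,…,u₈ = 0, 0.125, 0.25, 0.375, 0.5, 0.625, 0.75, 0.875, 1.
f(u) = 3u⁴ - u³ - 4u² - 4u - 4: f₀=-4, f₁=-4.563720703125, f₂=-5.25390625, f₃=-6.055908203125, f₄=-6.9375, f₅=-7.848876953125, f₆=-8.72265625, f₇=-9.473876953125, f₈=-10.
(h/3)·[f₀ + 4f₁ + 2f₂ + 4f₃ + 2f₄ + 4f₅ + 2f₆ + 4f₇ + f₈] = 0.041667·(-167.59765625) = -6.9832.

-6.9832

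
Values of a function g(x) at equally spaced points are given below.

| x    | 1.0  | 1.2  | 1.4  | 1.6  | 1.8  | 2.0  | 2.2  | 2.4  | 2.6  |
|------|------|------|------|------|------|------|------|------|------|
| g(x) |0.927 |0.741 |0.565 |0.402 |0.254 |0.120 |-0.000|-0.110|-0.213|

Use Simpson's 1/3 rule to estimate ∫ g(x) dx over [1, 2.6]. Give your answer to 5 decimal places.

0.46427

h = 0.2, n = 8.
(h/3)·[y₀ + 4y₁ + 2y₂ + 4y₃ + 2y₄ + 4y₅ + 2y₆ + 4y₇ + y₈] = 0.066667·(6.964) = 0.46427.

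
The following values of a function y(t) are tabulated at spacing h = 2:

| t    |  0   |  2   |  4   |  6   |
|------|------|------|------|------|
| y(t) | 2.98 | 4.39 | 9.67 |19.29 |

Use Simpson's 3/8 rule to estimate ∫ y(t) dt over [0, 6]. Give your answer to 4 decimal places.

h = 2, n = 3.
(3h/8)·[y₀ + 3y₁ + 3y₂ + y₃] = 0.75·(64.45) = 48.3375.

48.3375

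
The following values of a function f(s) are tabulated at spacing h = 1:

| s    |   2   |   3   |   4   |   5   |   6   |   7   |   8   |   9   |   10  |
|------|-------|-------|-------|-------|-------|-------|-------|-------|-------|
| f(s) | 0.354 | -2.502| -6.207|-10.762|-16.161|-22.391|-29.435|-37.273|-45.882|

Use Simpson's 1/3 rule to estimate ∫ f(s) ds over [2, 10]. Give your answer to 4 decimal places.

h = 1, n = 8.
(h/3)·[y₀ + 4y₁ + 2y₂ + 4y₃ + 2y₄ + 4y₅ + 2y₆ + 4y₇ + y₈] = 0.333333·(-440.846) = -146.9487.

-146.9487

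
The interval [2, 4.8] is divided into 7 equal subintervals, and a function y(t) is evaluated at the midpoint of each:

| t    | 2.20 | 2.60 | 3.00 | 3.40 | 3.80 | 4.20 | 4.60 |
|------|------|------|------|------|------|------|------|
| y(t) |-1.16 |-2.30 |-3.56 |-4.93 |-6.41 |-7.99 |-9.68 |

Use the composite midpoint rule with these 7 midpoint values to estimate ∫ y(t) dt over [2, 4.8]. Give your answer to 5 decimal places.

-14.41200

h = 0.4, n = 7.
h·[y(m₁) + y(m₂) + y(m₃) + y(m₄) + y(m₅) + y(m₆) + y(m₇)] = 0.4·(-36.03) = -14.41200.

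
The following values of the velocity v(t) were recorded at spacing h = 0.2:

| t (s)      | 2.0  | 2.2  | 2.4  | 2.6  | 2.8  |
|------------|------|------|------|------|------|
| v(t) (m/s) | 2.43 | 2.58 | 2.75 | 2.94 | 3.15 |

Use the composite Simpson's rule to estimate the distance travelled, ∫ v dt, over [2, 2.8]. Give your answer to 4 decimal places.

2.2107

h = 0.2, n = 4.
(h/3)·[y₀ + 4y₁ + 2y₂ + 4y₃ + y₄] = 0.066667·(33.16) = 2.2107.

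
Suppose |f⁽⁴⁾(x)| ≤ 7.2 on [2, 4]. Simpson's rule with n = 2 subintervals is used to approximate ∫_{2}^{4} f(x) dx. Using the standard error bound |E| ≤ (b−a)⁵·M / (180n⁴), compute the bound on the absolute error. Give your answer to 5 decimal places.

0.08000

|E| ≤ (2)⁵·7.2 / (180·2⁴) = 230.4/2880 = 0.08000.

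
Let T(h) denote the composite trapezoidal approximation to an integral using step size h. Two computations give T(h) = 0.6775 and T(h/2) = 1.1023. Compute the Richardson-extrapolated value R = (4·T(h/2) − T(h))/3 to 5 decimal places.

R = (4·T(h/2) − T(h)) / 3 = (4·1.1023 − 0.6775)/3 = (3.7317)/3 = 1.24390.

1.24390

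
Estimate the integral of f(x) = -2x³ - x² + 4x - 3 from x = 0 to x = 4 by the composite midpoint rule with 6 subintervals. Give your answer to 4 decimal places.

-127.4074

h = (4 − 0)/6 = 0.666667.
Midpoints m₁,…,m₆ = 0.333333, 1, 1.666667, 2.333333, 3, 3.666667.
f(m₁)=-1.851852, f(m₂)=-2, f(m₃)=-8.370370, f(m₄)=-24.518519, f(m₅)=-54, f(m₆)=-100.370370.
h·[f(m₁) + f(m₂) + f(m₃) + f(m₄) + f(m₅) + f(m₆)] = 0.666667·(-191.111111) = -127.4074.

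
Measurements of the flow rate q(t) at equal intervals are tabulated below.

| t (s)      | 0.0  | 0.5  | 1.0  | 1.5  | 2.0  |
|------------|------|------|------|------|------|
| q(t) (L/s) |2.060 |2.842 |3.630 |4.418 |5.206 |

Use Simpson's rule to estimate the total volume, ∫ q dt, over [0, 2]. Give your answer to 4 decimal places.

7.2610

h = 0.5, n = 4.
(h/3)·[y₀ + 4y₁ + 2y₂ + 4y₃ + y₄] = 0.166667·(43.566) = 7.2610.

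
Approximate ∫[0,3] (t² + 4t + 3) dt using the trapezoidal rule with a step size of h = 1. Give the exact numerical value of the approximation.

h = (3 − 0)/3 = 1.
Nodes t₀,…,t₃ = 0, 1, 2, 3.
f(t) = t² + 4t + 3: f₀=3, f₁=8, f₂=15, f₃=24.
(h/2)·[f₀ + 2f₁ + 2f₂ + f₃] = 0.5·(73) = 36.5.

36.5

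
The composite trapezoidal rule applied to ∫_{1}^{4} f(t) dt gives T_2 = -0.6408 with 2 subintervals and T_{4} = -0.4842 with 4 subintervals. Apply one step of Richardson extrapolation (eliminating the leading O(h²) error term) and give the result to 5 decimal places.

R = (4·T_{4} − T_2) / 3 = (4·(-0.4842) − (-0.6408))/3 = (-1.2960)/3 = -0.43200.

-0.43200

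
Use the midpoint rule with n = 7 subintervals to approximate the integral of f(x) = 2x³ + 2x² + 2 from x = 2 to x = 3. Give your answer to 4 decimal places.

h = (3 − 2)/7 = 0.142857.
Midpoints m₁,…,m₇ = 2.071429, 2.214286, 2.357143, 2.5, 2.642857, 2.785714, 2.928571.
f(m₁)=28.357872, f(m₂)=33.519679, f(m₃)=39.305394, f(m₄)=45.75, f(m₅)=52.888484, f(m₆)=60.755831, f(m₇)=69.387026.
h·[f(m₁) + f(m₂) + f(m₃) + f(m₄) + f(m₅) + f(m₆) + f(m₇)] = 0.142857·(329.964286) = 47.1378.

47.1378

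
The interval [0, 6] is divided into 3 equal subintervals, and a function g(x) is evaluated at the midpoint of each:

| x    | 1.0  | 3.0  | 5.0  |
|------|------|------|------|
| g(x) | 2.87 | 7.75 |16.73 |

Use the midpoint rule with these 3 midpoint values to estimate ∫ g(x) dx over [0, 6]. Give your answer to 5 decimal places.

h = 2, n = 3.
h·[y(m₁) + y(m₂) + y(m₃)] = 2·(27.35) = 54.70000.

54.70000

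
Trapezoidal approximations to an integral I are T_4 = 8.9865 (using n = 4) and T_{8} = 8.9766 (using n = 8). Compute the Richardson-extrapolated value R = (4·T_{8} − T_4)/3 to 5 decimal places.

8.97330

R = (4·T_{8} − T_4) / 3 = (4·8.9766 − 8.9865)/3 = (26.9199)/3 = 8.97330.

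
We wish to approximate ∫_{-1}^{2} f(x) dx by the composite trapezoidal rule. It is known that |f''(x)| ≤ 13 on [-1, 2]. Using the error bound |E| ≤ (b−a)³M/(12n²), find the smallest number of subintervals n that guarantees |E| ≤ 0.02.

39

Need 351/(12n²) ≤ 0.02.
n² ≥ 351/(12·0.02) = 1462.5 ⇒ n ≥ 38.2426, so the smallest n is 39.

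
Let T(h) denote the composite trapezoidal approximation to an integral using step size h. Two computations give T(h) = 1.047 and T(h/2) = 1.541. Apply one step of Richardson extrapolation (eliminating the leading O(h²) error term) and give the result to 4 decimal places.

R = (4·T(h/2) − T(h)) / 3 = (4·1.541 − 1.047)/3 = (5.117)/3 = 1.7057.

1.7057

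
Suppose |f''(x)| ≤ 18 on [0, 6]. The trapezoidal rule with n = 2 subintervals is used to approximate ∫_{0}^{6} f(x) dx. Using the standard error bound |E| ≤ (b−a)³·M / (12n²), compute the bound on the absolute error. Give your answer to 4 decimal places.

|E| ≤ (6)³·18 / (12·2²) = 3888/48 = 81.0000.

81.0000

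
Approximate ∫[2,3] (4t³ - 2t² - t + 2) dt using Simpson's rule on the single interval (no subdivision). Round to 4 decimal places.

51.8333

S = (b−a)/6 · [f(2) + 4f(2.5) + f(3)] = 0.166667·[24 + 4·49.5 + 89] = 51.8333.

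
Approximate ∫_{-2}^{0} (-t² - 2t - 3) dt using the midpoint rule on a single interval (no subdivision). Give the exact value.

M = (b−a)·f(-1) = 2·(-2) = -4.

-4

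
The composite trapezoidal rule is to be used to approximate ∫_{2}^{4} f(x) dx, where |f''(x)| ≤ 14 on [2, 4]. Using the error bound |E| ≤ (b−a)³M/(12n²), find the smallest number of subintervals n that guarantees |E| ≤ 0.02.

22

Need 112/(12n²) ≤ 0.02.
n² ≥ 112/(12·0.02) = 466.667 ⇒ n ≥ 21.6025, so the smallest n is 22.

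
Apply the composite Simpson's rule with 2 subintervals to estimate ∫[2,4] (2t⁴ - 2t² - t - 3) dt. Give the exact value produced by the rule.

h = (4 − 2)/2 = 1.
Nodes t₀,…,t₂ = 2, 3, 4.
f(t) = 2t⁴ - 2t² - t - 3: f₀=19, f₁=138, f₂=473.
(h/3)·[f₀ + 4f₁ + f₂] = 0.333333·(1044) = 348.

348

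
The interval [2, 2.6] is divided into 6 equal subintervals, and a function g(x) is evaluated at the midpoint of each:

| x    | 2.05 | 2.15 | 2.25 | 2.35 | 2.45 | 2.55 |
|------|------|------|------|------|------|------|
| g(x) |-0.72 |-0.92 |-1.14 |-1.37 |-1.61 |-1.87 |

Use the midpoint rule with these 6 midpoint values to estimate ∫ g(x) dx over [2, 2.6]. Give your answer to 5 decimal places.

h = 0.1, n = 6.
h·[y(m₁) + y(m₂) + y(m₃) + y(m₄) + y(m₅) + y(m₆)] = 0.1·(-7.63) = -0.76300.

-0.76300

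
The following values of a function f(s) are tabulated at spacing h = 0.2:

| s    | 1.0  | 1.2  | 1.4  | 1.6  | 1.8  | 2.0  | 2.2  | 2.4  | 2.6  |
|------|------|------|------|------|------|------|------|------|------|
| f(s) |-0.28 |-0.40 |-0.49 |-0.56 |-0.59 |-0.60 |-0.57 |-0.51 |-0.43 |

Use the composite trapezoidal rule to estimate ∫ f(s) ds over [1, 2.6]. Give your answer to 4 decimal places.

h = 0.2, n = 8.
(h/2)·[y₀ + 2y₁ + 2y₂ + 2y₃ + 2y₄ + 2y₅ + 2y₆ + 2y₇ + y₈] = 0.1·(-8.15) = -0.8150.

-0.8150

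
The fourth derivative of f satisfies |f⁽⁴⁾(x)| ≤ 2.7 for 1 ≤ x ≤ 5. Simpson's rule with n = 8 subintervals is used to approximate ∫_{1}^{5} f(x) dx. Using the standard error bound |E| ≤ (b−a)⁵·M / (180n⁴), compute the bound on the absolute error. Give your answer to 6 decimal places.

|E| ≤ (4)⁵·2.7 / (180·8⁴) = 2764.8/737280 = 0.003750.

0.003750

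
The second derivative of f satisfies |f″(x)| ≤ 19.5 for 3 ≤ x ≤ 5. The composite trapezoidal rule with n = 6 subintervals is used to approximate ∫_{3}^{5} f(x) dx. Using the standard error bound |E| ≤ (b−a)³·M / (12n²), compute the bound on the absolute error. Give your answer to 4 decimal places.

0.3611

|E| ≤ (2)³·19.5 / (12·6²) = 156/432 = 0.3611.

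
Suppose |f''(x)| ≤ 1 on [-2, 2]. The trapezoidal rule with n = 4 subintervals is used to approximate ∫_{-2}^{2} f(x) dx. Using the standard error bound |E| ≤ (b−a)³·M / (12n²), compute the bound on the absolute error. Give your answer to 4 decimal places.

|E| ≤ (4)³·1 / (12·4²) = 64/192 = 0.3333.

0.3333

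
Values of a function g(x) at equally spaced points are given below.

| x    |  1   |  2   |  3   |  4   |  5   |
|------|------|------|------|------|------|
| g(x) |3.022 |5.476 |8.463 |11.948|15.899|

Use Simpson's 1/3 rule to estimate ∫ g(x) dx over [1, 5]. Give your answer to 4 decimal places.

35.1810

h = 1, n = 4.
(h/3)·[y₀ + 4y₁ + 2y₂ + 4y₃ + y₄] = 0.333333·(105.543) = 35.1810.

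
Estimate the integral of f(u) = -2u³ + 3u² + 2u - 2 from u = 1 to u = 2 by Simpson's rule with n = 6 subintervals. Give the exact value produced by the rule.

h = (2 − 1)/6 = 0.166667.
Nodes u₀,…,u₆ = 1, 1.166667, 1.333333, 1.5, 1.666667, 1.833333, 2.
f(u) = -2u³ + 3u² + 2u - 2: f₀=1, f₁=1.240741, f₂=1.259259, f₃=1, f₄=0.407407, f₅=-0.574074, f₆=-2.
(h/3)·[f₀ + 4f₁ + 2f₂ + 4f₃ + 2f₄ + 4f₅ + f₆] = 0.055556·(9) = 0.5.

0.5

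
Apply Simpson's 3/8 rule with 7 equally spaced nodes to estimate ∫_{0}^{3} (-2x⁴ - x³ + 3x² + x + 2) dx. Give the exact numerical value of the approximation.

h = (3 − 0)/6 = 0.5.
Nodes x₀,…,x₆ = 0, 0.5, 1, 1.5, 2, 2.5, 3.
f(x) = -2x⁴ - x³ + 3x² + x + 2: f₀=2, f₁=3, f₂=3, f₃=-3.25, f₄=-24, f₅=-70.5, f₆=-157.
(3h/8)·[f₀ + 3f₁ + 3f₂ + 2f₃ + 3f₄ + 3f₅ + f₆] = 0.1875·(-427) = -80.0625.

-80.0625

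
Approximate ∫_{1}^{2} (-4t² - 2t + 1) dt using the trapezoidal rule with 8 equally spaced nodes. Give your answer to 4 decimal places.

h = (2 − 1)/7 = 0.142857.
Nodes t₀,…,t₇ = 1, 1.142857, 1.285714, 1.428571, 1.571429, 1.714286, 1.857143, 2.
f(t) = -4t² - 2t + 1: f₀=-5, f₁=-6.510204, f₂=-8.183673, f₃=-10.020408, f₄=-12.020408, f₅=-14.183673, f₆=-16.510204, f₇=-19.
(h/2)·[f₀ + 2f₁ + 2f₂ + 2f₃ + 2f₄ + 2f₅ + 2f₆ + f₇] = 0.071429·(-158.857143) = -11.3469.

-11.3469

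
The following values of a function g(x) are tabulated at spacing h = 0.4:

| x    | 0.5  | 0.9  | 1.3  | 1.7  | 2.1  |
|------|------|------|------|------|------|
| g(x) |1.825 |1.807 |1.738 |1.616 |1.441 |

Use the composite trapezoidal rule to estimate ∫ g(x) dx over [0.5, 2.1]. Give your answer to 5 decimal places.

h = 0.4, n = 4.
(h/2)·[y₀ + 2y₁ + 2y₂ + 2y₃ + y₄] = 0.2·(13.588) = 2.71760.

2.71760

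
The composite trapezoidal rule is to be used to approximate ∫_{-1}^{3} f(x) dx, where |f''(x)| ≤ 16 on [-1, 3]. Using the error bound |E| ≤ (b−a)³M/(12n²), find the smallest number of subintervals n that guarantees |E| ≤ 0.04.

Need 1024/(12n²) ≤ 0.04.
n² ≥ 1024/(12·0.04) = 2133.33 ⇒ n ≥ 46.1880, so the smallest n is 47.

47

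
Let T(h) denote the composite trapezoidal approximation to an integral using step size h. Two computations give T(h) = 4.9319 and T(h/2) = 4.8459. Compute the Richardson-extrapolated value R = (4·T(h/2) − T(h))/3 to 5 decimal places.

4.81723

R = (4·T(h/2) − T(h)) / 3 = (4·4.8459 − 4.9319)/3 = (14.4517)/3 = 4.81723.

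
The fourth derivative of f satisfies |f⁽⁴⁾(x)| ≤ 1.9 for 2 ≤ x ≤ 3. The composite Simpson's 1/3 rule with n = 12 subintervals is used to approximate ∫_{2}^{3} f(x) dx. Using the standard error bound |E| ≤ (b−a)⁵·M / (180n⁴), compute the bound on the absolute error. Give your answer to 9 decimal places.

|E| ≤ (1)⁵·1.9 / (180·12⁴) = 1.9/3732480 = 0.000000509.

0.000000509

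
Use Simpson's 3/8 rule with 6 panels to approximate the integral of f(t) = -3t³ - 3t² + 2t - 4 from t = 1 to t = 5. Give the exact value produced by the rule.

-584

h = (5 − 1)/6 = 0.666667.
Nodes t₀,…,t₆ = 1, 1.666667, 2.333333, 3, 3.666667, 4.333333, 5.
f(t) = -3t³ - 3t² + 2t - 4: f₀=-8, f₁=-22.888889, f₂=-53.777778, f₃=-106, f₄=-184.888889, f₅=-295.777778, f₆=-444.
(3h/8)·[f₀ + 3f₁ + 3f₂ + 2f₃ + 3f₄ + 3f₅ + f₆] = 0.25·(-2336) = -584.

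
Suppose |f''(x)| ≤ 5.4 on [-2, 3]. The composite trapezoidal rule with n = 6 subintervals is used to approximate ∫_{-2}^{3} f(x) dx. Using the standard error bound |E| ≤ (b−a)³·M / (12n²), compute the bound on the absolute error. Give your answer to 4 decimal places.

1.5625

|E| ≤ (5)³·5.4 / (12·6²) = 675/432 = 1.5625.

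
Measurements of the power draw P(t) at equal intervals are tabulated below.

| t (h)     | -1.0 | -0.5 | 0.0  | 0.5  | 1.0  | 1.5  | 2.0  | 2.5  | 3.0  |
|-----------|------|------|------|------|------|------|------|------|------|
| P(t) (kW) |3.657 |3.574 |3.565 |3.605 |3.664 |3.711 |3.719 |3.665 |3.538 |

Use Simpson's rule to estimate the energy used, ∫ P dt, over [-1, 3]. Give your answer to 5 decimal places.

14.55183

h = 0.5, n = 8.
(h/3)·[y₀ + 4y₁ + 2y₂ + 4y₃ + 2y₄ + 4y₅ + 2y₆ + 4y₇ + y₈] = 0.166667·(87.311) = 14.55183.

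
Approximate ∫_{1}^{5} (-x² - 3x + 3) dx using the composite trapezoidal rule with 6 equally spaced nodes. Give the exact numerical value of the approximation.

h = (5 − 1)/5 = 0.8.
Nodes x₀,…,x₅ = 1, 1.8, 2.6, 3.4, 4.2, 5.
f(x) = -x² - 3x + 3: f₀=-1, f₁=-5.64, f₂=-11.56, f₃=-18.76, f₄=-27.24, f₅=-37.
(h/2)·[f₀ + 2f₁ + 2f₂ + 2f₃ + 2f₄ + f₅] = 0.4·(-164.4) = -65.76.

-65.76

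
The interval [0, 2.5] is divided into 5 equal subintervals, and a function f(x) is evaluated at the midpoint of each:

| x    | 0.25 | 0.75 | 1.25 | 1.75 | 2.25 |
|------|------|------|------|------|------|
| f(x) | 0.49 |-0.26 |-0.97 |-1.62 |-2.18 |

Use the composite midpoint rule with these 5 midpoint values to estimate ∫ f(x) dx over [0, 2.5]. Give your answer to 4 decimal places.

-2.2700

h = 0.5, n = 5.
h·[y(m₁) + y(m₂) + y(m₃) + y(m₄) + y(m₅)] = 0.5·(-4.54) = -2.2700.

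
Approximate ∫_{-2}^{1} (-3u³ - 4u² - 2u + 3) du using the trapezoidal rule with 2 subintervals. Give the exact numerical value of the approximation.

11.8125

h = (1 − (-2))/2 = 1.5.
Nodes u₀,…,u₂ = -2, -0.5, 1.
f(u) = -3u³ - 4u² - 2u + 3: f₀=15, f₁=3.375, f₂=-6.
(h/2)·[f₀ + 2f₁ + f₂] = 0.75·(15.75) = 11.8125.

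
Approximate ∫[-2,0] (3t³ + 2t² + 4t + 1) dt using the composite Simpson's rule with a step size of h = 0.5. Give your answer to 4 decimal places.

-12.6667

h = (0 − (-2))/4 = 0.5.
Nodes t₀,…,t₄ = -2, -1.5, -1, -0.5, 0.
f(t) = 3t³ + 2t² + 4t + 1: f₀=-23, f₁=-10.625, f₂=-4, f₃=-0.875, f₄=1.
(h/3)·[f₀ + 4f₁ + 2f₂ + 4f₃ + f₄] = 0.166667·(-76) = -12.6667.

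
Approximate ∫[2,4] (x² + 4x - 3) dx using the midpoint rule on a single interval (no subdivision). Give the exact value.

M = (b−a)·f(3) = 2·(18) = 36.

36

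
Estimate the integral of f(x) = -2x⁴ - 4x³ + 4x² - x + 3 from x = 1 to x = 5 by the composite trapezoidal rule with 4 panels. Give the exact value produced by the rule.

-1812

h = (5 − 1)/4 = 1.
Nodes x₀,…,x₄ = 1, 2, 3, 4, 5.
f(x) = -2x⁴ - 4x³ + 4x² - x + 3: f₀=0, f₁=-47, f₂=-234, f₃=-705, f₄=-1652.
(h/2)·[f₀ + 2f₁ + 2f₂ + 2f₃ + f₄] = 0.5·(-3624) = -1812.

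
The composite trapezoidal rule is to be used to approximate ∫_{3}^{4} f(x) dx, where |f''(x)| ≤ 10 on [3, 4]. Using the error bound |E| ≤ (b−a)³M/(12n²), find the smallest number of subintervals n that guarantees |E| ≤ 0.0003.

Need 10/(12n²) ≤ 0.0003.
n² ≥ 10/(12·0.0003) = 2777.78 ⇒ n ≥ 52.7046, so the smallest n is 53.

53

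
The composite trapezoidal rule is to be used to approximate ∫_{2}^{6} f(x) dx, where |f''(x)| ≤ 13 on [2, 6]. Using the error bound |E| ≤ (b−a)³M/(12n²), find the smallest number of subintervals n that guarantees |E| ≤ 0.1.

Need 832/(12n²) ≤ 0.1.
n² ≥ 832/(12·0.1) = 693.333 ⇒ n ≥ 26.3312, so the smallest n is 27.

27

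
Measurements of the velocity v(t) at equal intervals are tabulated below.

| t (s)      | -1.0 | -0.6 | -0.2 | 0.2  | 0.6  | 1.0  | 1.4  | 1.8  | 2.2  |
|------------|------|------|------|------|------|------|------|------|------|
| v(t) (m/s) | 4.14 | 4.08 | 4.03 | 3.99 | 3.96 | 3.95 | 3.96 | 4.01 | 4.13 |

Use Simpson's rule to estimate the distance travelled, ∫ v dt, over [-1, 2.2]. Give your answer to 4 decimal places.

12.8387

h = 0.4, n = 8.
(h/3)·[y₀ + 4y₁ + 2y₂ + 4y₃ + 2y₄ + 4y₅ + 2y₆ + 4y₇ + y₈] = 0.133333·(96.29) = 12.8387.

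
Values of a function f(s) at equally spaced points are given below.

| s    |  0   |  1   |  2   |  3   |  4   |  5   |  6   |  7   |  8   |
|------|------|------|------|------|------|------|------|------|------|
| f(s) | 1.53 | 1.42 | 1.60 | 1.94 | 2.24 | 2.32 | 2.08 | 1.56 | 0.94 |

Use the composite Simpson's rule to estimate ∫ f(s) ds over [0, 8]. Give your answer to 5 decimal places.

14.42333

h = 1, n = 8.
(h/3)·[y₀ + 4y₁ + 2y₂ + 4y₃ + 2y₄ + 4y₅ + 2y₆ + 4y₇ + y₈] = 0.333333·(43.27) = 14.42333.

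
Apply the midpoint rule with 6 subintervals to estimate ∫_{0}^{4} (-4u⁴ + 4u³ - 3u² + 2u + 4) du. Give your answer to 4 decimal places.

h = (4 − 0)/6 = 0.666667.
Midpoints m₁,…,m₆ = 0.333333, 1, 1.666667, 2.333333, 3, 3.666667.
f(m₁)=4.432099, f(m₂)=3, f(m₃)=-13.345679, f(m₄)=-75.419753, f(m₅)=-233, f(m₆)=-554.827160.
h·[f(m₁) + f(m₂) + f(m₃) + f(m₄) + f(m₅) + f(m₆)] = 0.666667·(-869.160494) = -579.4403.

-579.4403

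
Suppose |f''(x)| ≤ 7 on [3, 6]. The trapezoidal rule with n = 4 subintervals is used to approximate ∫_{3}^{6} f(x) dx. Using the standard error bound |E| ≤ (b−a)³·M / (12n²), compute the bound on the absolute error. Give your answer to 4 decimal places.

0.9844

|E| ≤ (3)³·7 / (12·4²) = 189/192 = 0.9844.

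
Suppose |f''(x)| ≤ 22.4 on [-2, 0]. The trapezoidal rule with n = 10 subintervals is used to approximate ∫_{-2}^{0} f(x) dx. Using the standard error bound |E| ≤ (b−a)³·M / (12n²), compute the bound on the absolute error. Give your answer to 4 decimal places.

|E| ≤ (2)³·22.4 / (12·10²) = 179.2/1200 = 0.1493.

0.1493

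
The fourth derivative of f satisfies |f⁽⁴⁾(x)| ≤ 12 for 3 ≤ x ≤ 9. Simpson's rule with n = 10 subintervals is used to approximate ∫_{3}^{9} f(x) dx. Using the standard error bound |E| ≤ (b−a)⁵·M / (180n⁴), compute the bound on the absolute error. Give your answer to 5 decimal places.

|E| ≤ (6)⁵·12 / (180·10⁴) = 93312/1800000 = 0.05184.

0.05184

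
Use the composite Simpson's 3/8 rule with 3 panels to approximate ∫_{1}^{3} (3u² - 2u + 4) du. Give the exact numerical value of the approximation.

h = (3 − 1)/3 = 0.666667.
Nodes u₀,…,u₃ = 1, 1.666667, 2.333333, 3.
f(u) = 3u² - 2u + 4: f₀=5, f₁=9, f₂=15.666667, f₃=25.
(3h/8)·[f₀ + 3f₁ + 3f₂ + f₃] = 0.25·(104) = 26.

26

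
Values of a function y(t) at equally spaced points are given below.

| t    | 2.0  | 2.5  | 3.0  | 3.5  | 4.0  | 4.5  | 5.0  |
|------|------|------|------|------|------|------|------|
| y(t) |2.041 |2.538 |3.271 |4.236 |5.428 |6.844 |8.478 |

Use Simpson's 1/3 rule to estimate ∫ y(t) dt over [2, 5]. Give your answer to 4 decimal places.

h = 0.5, n = 6.
(h/3)·[y₀ + 4y₁ + 2y₂ + 4y₃ + 2y₄ + 4y₅ + y₆] = 0.166667·(82.389) = 13.7315.

13.7315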